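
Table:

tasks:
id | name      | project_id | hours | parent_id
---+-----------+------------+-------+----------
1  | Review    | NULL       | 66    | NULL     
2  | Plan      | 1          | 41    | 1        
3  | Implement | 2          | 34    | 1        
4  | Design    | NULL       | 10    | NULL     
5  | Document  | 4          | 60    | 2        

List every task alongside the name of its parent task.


This is a self-join: tasks is joined to a second copy of itself, matching each row's parent_id to another row's id. Use LEFT JOIN so rows with parent_id=NULL are kept.
  - task 1 (Review): parent_id=NULL -> NULL
  - task 2 (Plan): parent_id=1 -> Review
  - task 3 (Implement): parent_id=1 -> Review
  - task 4 (Design): parent_id=NULL -> NULL
  - task 5 (Document): parent_id=2 -> Plan

SQL:
SELECT a.name AS item, b.name AS parent
FROM tasks a
LEFT JOIN tasks b ON a.parent_id = b.id

Result:
item      | parent
----------+-------
Review    | NULL  
Plan      | Review
Implement | Review
Design    | NULL  
Document  | Plan  


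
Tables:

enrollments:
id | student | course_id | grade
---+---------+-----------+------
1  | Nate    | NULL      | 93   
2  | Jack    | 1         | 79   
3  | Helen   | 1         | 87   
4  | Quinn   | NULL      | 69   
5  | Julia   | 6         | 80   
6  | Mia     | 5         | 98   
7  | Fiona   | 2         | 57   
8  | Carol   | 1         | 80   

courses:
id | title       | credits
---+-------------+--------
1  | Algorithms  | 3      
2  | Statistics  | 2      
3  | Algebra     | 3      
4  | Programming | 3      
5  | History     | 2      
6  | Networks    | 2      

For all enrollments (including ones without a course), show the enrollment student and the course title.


LEFT JOIN keeps every row from enrollments (the left table); where course_id has no match in courses, the course columns become NULL. Walk through each enrollment:
  - enrollment 1 (Nate): course_id=NULL, no match -> kept with NULL
  - enrollment 2 (Jack): course_id=1 -> matches Algorithms
  - enrollment 3 (Helen): course_id=1 -> matches Algorithms
  - enrollment 4 (Quinn): course_id=NULL, no match -> kept with NULL
  - enrollment 5 (Julia): course_id=6 -> matches Networks
  - enrollment 6 (Mia): course_id=5 -> matches History
  - enrollment 7 (Fiona): course_id=2 -> matches Statistics
  - enrollment 8 (Carol): course_id=1 -> matches Algorithms
All 8 rows appear; 2 have NULL course.

SQL:
SELECT a.student, b.title AS course
FROM enrollments a
LEFT JOIN courses b ON a.course_id = b.id

Result:
student | course    
--------+-----------
Nate    | NULL      
Jack    | Algorithms
Helen   | Algorithms
Quinn   | NULL      
Julia   | Networks  
Mia     | History   
Fiona   | Statistics
Carol   | Algorithms


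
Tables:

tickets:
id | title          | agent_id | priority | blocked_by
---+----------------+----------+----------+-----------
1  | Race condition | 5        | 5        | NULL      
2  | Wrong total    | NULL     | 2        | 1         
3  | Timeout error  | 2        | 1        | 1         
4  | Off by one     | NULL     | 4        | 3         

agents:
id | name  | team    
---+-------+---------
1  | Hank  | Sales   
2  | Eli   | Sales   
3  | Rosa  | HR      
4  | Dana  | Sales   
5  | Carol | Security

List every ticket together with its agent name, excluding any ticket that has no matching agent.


INNER JOIN keeps only tickets rows whose agent_id matches an id in agents. Walk through each ticket:
  - ticket 1 (Race condition): agent_id=5 -> matches Carol
  - ticket 2 (Wrong total): agent_id=NULL, no match -> dropped
  - ticket 3 (Timeout error): agent_id=2 -> matches Eli
  - ticket 4 (Off by one): agent_id=NULL, no match -> dropped
So 2 of 4 rows are dropped.

SQL:
SELECT a.title, b.name AS agent
FROM tickets a
INNER JOIN agents b ON a.agent_id = b.id

Result:
title          | agent
---------------+------
Race condition | Carol
Timeout error  | Eli  


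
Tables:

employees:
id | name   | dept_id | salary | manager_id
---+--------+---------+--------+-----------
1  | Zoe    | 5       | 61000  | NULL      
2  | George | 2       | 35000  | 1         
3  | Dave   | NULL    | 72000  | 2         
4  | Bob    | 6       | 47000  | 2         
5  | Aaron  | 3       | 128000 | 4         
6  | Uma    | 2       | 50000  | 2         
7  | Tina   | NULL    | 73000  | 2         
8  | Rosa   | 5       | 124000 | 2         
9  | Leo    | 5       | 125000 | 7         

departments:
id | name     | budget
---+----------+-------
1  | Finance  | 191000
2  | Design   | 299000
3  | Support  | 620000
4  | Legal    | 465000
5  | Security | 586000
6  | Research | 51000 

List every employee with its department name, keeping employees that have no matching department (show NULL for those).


LEFT JOIN keeps every row from employees (the left table); where dept_id has no match in departments, the department columns become NULL. Walk through each employee:
  - employee 1 (Zoe): dept_id=5 -> matches Security
  - employee 2 (George): dept_id=2 -> matches Design
  - employee 3 (Dave): dept_id=NULL, no match -> kept with NULL
  - employee 4 (Bob): dept_id=6 -> matches Research
  - employee 5 (Aaron): dept_id=3 -> matches Support
  - employee 6 (Uma): dept_id=2 -> matches Design
  - employee 7 (Tina): dept_id=NULL, no match -> kept with NULL
  - employee 8 (Rosa): dept_id=5 -> matches Security
  - employee 9 (Leo): dept_id=5 -> matches Security
All 9 rows appear; 2 have NULL department.

SQL:
SELECT a.name, b.name AS department
FROM employees a
LEFT JOIN departments b ON a.dept_id = b.id

Result:
name   | department
-------+-----------
Zoe    | Security  
George | Design    
Dave   | NULL      
Bob    | Research  
Aaron  | Support   
Uma    | Design    
Tina   | NULL      
Rosa   | Security  
Leo    | Security  


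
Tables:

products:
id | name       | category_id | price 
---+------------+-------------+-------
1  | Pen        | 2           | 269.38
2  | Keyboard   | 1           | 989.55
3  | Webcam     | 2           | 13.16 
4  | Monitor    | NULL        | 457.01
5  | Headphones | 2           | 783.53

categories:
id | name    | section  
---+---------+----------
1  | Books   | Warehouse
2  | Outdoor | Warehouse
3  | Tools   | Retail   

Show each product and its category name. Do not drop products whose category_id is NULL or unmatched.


LEFT JOIN keeps every row from products (the left table); where category_id has no match in categories, the category columns become NULL. Walk through each product:
  - product 1 (Pen): category_id=2 -> matches Outdoor
  - product 2 (Keyboard): category_id=1 -> matches Books
  - product 3 (Webcam): category_id=2 -> matches Outdoor
  - product 4 (Monitor): category_id=NULL, no match -> kept with NULL
  - product 5 (Headphones): category_id=2 -> matches Outdoor
All 5 rows appear; 1 has NULL category.

SQL:
SELECT a.name, b.name AS category
FROM products a
LEFT JOIN categories b ON a.category_id = b.id

Result:
name       | category
-----------+---------
Pen        | Outdoor 
Keyboard   | Books   
Webcam     | Outdoor 
Monitor    | NULL    
Headphones | Outdoor 


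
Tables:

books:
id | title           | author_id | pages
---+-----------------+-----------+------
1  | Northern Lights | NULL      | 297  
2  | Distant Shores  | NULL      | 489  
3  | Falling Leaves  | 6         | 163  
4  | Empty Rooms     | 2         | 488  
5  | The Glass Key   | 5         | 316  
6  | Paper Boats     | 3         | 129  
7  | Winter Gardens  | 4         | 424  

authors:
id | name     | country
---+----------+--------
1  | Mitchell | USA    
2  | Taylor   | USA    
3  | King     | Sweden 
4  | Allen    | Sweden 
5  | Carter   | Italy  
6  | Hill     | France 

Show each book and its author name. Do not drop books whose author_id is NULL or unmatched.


LEFT JOIN keeps every row from books (the left table); where author_id has no match in authors, the author columns become NULL. Walk through each book:
  - book 1 (Northern Lights): author_id=NULL, no match -> kept with NULL
  - book 2 (Distant Shores): author_id=NULL, no match -> kept with NULL
  - book 3 (Falling Leaves): author_id=6 -> matches Hill
  - book 4 (Empty Rooms): author_id=2 -> matches Taylor
  - book 5 (The Glass Key): author_id=5 -> matches Carter
  - book 6 (Paper Boats): author_id=3 -> matches King
  - book 7 (Winter Gardens): author_id=4 -> matches Allen
All 7 rows appear; 2 have NULL author.

SQL:
SELECT a.title, b.name AS author
FROM books a
LEFT JOIN authors b ON a.author_id = b.id

Result:
title           | author
----------------+-------
Northern Lights | NULL  
Distant Shores  | NULL  
Falling Leaves  | Hill  
Empty Rooms     | Taylor
The Glass Key   | Carter
Paper Boats     | King  
Winter Gardens  | Allen 


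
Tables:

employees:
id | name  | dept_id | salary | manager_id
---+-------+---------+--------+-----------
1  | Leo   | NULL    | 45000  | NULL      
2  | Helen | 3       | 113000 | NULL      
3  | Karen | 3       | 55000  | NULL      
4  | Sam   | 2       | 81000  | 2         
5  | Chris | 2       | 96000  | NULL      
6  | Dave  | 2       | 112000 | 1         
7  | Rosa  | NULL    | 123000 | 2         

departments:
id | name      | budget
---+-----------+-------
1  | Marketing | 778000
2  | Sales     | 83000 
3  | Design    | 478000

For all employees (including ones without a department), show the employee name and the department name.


LEFT JOIN keeps every row from employees (the left table); where dept_id has no match in departments, the department columns become NULL. Walk through each employee:
  - employee 1 (Leo): dept_id=NULL, no match -> kept with NULL
  - employee 2 (Helen): dept_id=3 -> matches Design
  - employee 3 (Karen): dept_id=3 -> matches Design
  - employee 4 (Sam): dept_id=2 -> matches Sales
  - employee 5 (Chris): dept_id=2 -> matches Sales
  - employee 6 (Dave): dept_id=2 -> matches Sales
  - employee 7 (Rosa): dept_id=NULL, no match -> kept with NULL
All 7 rows appear; 2 have NULL department.

SQL:
SELECT a.name, b.name AS department
FROM employees a
LEFT JOIN departments b ON a.dept_id = b.id

Result:
name  | department
------+-----------
Leo   | NULL      
Helen | Design    
Karen | Design    
Sam   | Sales     
Chris | Sales     
Dave  | Sales     
Rosa  | NULL      


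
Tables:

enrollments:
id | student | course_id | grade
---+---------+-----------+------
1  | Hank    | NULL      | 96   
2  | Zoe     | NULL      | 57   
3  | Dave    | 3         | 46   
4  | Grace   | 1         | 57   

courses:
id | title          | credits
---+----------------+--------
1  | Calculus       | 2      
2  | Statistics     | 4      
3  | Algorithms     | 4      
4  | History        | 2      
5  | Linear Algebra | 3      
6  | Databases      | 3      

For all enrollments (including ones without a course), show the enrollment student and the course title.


LEFT JOIN keeps every row from enrollments (the left table); where course_id has no match in courses, the course columns become NULL. Walk through each enrollment:
  - enrollment 1 (Hank): course_id=NULL, no match -> kept with NULL
  - enrollment 2 (Zoe): course_id=NULL, no match -> kept with NULL
  - enrollment 3 (Dave): course_id=3 -> matches Algorithms
  - enrollment 4 (Grace): course_id=1 -> matches Calculus
All 4 rows appear; 2 have NULL course.

SQL:
SELECT a.student, b.title AS course
FROM enrollments a
LEFT JOIN courses b ON a.course_id = b.id

Result:
student | course    
--------+-----------
Hank    | NULL      
Zoe     | NULL      
Dave    | Algorithms
Grace   | Calculus  


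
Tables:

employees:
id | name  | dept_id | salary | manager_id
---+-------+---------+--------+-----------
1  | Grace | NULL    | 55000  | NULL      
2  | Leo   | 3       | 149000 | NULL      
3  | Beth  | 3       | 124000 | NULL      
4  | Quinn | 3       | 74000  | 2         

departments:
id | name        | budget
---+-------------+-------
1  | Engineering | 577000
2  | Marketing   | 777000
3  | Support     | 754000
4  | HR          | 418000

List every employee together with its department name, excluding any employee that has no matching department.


INNER JOIN keeps only employees rows whose dept_id matches an id in departments. Walk through each employee:
  - employee 1 (Grace): dept_id=NULL, no match -> dropped
  - employee 2 (Leo): dept_id=3 -> matches Support
  - employee 3 (Beth): dept_id=3 -> matches Support
  - employee 4 (Quinn): dept_id=3 -> matches Support
So 1 of 4 rows is dropped.

SQL:
SELECT a.name, b.name AS department
FROM employees a
INNER JOIN departments b ON a.dept_id = b.id

Result:
name  | department
------+-----------
Leo   | Support   
Beth  | Support   
Quinn | Support   


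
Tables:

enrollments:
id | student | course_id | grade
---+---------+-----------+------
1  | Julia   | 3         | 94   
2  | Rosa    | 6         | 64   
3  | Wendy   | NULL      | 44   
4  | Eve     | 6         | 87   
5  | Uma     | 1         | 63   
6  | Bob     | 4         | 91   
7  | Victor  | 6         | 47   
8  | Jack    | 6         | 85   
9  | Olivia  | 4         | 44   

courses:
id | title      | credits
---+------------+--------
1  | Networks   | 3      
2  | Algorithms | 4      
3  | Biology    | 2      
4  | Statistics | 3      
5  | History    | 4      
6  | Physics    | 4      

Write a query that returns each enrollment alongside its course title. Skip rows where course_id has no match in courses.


INNER JOIN keeps only enrollments rows whose course_id matches an id in courses. Walk through each enrollment:
  - enrollment 1 (Julia): course_id=3 -> matches Biology
  - enrollment 2 (Rosa): course_id=6 -> matches Physics
  - enrollment 3 (Wendy): course_id=NULL, no match -> dropped
  - enrollment 4 (Eve): course_id=6 -> matches Physics
  - enrollment 5 (Uma): course_id=1 -> matches Networks
  - enrollment 6 (Bob): course_id=4 -> matches Statistics
  - enrollment 7 (Victor): course_id=6 -> matches Physics
  - enrollment 8 (Jack): course_id=6 -> matches Physics
  - enrollment 9 (Olivia): course_id=4 -> matches Statistics
So 1 of 9 rows is dropped.

SQL:
SELECT a.student, b.title AS course
FROM enrollments a
INNER JOIN courses b ON a.course_id = b.id

Result:
student | course    
--------+-----------
Julia   | Biology   
Rosa    | Physics   
Eve     | Physics   
Uma     | Networks  
Bob     | Statistics
Victor  | Physics   
Jack    | Physics   
Olivia  | Statistics


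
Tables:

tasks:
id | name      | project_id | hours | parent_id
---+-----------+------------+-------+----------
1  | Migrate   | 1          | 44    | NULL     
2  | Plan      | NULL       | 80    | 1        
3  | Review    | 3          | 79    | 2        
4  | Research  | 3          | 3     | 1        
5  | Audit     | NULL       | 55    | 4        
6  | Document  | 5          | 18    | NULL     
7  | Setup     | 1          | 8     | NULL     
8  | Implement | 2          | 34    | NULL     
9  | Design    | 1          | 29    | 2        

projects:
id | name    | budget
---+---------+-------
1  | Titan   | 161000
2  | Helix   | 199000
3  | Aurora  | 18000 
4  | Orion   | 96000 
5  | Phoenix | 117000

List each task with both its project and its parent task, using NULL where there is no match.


Two LEFT JOINs from the same base table tasks: one to projects via project_id, one to tasks itself via parent_id. Both are LEFT so every task is preserved.
Match against projects:
  - task 1 (Migrate): project_id=1 -> matches Titan
  - task 2 (Plan): project_id=NULL, no match -> kept with NULL
  - task 3 (Review): project_id=3 -> matches Aurora
  - task 4 (Research): project_id=3 -> matches Aurora
  - task 5 (Audit): project_id=NULL, no match -> kept with NULL
  - task 6 (Document): project_id=5 -> matches Phoenix
  - task 7 (Setup): project_id=1 -> matches Titan
  - task 8 (Implement): project_id=2 -> matches Helix
  - task 9 (Design): project_id=1 -> matches Titan
Match against tasks (self):
  - task 1 (Migrate): parent_id=NULL -> NULL
  - task 2 (Plan): parent_id=1 -> Migrate
  - task 3 (Review): parent_id=2 -> Plan
  - task 4 (Research): parent_id=1 -> Migrate
  - task 5 (Audit): parent_id=4 -> Research
  - task 6 (Document): parent_id=NULL -> NULL
  - task 7 (Setup): parent_id=NULL -> NULL
  - task 8 (Implement): parent_id=NULL -> NULL
  - task 9 (Design): parent_id=2 -> Plan

SQL:
SELECT a.name, b.name AS project, c.name AS parent
FROM tasks a
LEFT JOIN projects b ON a.project_id = b.id
LEFT JOIN tasks c ON a.parent_id = c.id

Result:
name      | project | parent  
----------+---------+---------
Migrate   | Titan   | NULL    
Plan      | NULL    | Migrate 
Review    | Aurora  | Plan    
Research  | Aurora  | Migrate 
Audit     | NULL    | Research
Document  | Phoenix | NULL    
Setup     | Titan   | NULL    
Implement | Helix   | NULL    
Design    | Titan   | Plan    


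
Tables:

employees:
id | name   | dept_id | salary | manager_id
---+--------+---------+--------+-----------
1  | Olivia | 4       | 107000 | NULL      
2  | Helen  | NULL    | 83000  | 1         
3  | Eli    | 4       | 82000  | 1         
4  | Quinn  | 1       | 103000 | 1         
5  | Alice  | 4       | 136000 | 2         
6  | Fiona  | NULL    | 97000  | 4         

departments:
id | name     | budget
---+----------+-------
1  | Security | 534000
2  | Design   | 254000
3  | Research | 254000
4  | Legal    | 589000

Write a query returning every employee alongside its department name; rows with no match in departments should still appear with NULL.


LEFT JOIN keeps every row from employees (the left table); where dept_id has no match in departments, the department columns become NULL. Walk through each employee:
  - employee 1 (Olivia): dept_id=4 -> matches Legal
  - employee 2 (Helen): dept_id=NULL, no match -> kept with NULL
  - employee 3 (Eli): dept_id=4 -> matches Legal
  - employee 4 (Quinn): dept_id=1 -> matches Security
  - employee 5 (Alice): dept_id=4 -> matches Legal
  - employee 6 (Fiona): dept_id=NULL, no match -> kept with NULL
All 6 rows appear; 2 have NULL department.

SQL:
SELECT a.name, b.name AS department
FROM employees a
LEFT JOIN departments b ON a.dept_id = b.id

Result:
name   | department
-------+-----------
Olivia | Legal     
Helen  | NULL      
Eli    | Legal     
Quinn  | Security  
Alice  | Legal     
Fiona  | NULL      


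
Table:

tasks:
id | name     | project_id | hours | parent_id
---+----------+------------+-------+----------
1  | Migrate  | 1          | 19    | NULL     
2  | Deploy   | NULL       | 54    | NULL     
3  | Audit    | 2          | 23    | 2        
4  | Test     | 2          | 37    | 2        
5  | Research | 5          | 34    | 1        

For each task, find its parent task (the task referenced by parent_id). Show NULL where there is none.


This is a self-join: tasks is joined to a second copy of itself, matching each row's parent_id to another row's id. Use LEFT JOIN so rows with parent_id=NULL are kept.
  - task 1 (Migrate): parent_id=NULL -> NULL
  - task 2 (Deploy): parent_id=NULL -> NULL
  - task 3 (Audit): parent_id=2 -> Deploy
  - task 4 (Test): parent_id=2 -> Deploy
  - task 5 (Research): parent_id=1 -> Migrate

SQL:
SELECT a.name AS item, b.name AS parent
FROM tasks a
LEFT JOIN tasks b ON a.parent_id = b.id

Result:
item     | parent 
---------+--------
Migrate  | NULL   
Deploy   | NULL   
Audit    | Deploy 
Test     | Deploy 
Research | Migrate


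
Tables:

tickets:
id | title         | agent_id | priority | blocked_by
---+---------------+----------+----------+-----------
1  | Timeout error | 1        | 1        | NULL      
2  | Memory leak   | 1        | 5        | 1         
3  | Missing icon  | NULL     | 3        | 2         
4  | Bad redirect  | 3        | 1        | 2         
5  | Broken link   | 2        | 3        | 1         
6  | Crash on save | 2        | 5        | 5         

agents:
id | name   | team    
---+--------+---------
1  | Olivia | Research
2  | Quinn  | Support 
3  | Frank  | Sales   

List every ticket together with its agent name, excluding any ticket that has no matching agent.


INNER JOIN keeps only tickets rows whose agent_id matches an id in agents. Walk through each ticket:
  - ticket 1 (Timeout error): agent_id=1 -> matches Olivia
  - ticket 2 (Memory leak): agent_id=1 -> matches Olivia
  - ticket 3 (Missing icon): agent_id=NULL, no match -> dropped
  - ticket 4 (Bad redirect): agent_id=3 -> matches Frank
  - ticket 5 (Broken link): agent_id=2 -> matches Quinn
  - ticket 6 (Crash on save): agent_id=2 -> matches Quinn
So 1 of 6 rows is dropped.

SQL:
SELECT a.title, b.name AS agent
FROM tickets a
INNER JOIN agents b ON a.agent_id = b.id

Result:
title         | agent 
--------------+-------
Timeout error | Olivia
Memory leak   | Olivia
Bad redirect  | Frank 
Broken link   | Quinn 
Crash on save | Quinn 


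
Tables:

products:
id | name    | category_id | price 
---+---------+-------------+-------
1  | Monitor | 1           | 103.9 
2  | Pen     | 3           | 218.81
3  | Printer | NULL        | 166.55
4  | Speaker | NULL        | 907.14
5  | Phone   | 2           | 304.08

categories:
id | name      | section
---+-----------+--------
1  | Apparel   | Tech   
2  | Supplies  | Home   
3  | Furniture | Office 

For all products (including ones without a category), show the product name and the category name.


LEFT JOIN keeps every row from products (the left table); where category_id has no match in categories, the category columns become NULL. Walk through each product:
  - product 1 (Monitor): category_id=1 -> matches Apparel
  - product 2 (Pen): category_id=3 -> matches Furniture
  - product 3 (Printer): category_id=NULL, no match -> kept with NULL
  - product 4 (Speaker): category_id=NULL, no match -> kept with NULL
  - product 5 (Phone): category_id=2 -> matches Supplies
All 5 rows appear; 2 have NULL category.

SQL:
SELECT a.name, b.name AS category
FROM products a
LEFT JOIN categories b ON a.category_id = b.id

Result:
name    | category 
--------+----------
Monitor | Apparel  
Pen     | Furniture
Printer | NULL     
Speaker | NULL     
Phone   | Supplies 


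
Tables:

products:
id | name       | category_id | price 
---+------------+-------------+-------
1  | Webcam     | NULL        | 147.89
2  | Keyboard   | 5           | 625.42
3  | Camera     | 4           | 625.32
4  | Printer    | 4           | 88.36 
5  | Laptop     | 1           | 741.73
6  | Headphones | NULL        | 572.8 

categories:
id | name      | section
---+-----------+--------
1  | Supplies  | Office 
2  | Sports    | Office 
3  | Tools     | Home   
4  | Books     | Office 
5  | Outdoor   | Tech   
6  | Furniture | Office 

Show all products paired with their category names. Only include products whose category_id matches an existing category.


INNER JOIN keeps only products rows whose category_id matches an id in categories. Walk through each product:
  - product 1 (Webcam): category_id=NULL, no match -> dropped
  - product 2 (Keyboard): category_id=5 -> matches Outdoor
  - product 3 (Camera): category_id=4 -> matches Books
  - product 4 (Printer): category_id=4 -> matches Books
  - product 5 (Laptop): category_id=1 -> matches Supplies
  - product 6 (Headphones): category_id=NULL, no match -> dropped
So 2 of 6 rows are dropped.

SQL:
SELECT a.name, b.name AS category
FROM products a
INNER JOIN categories b ON a.category_id = b.id

Result:
name     | category
---------+---------
Keyboard | Outdoor 
Camera   | Books   
Printer  | Books   
Laptop   | Supplies


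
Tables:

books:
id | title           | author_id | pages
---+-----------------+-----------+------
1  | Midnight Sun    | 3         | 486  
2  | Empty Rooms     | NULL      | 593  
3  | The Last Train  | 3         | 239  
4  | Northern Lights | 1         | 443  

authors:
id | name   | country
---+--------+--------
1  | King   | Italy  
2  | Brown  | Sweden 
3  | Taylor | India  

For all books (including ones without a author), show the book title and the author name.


LEFT JOIN keeps every row from books (the left table); where author_id has no match in authors, the author columns become NULL. Walk through each book:
  - book 1 (Midnight Sun): author_id=3 -> matches Taylor
  - book 2 (Empty Rooms): author_id=NULL, no match -> kept with NULL
  - book 3 (The Last Train): author_id=3 -> matches Taylor
  - book 4 (Northern Lights): author_id=1 -> matches King
All 4 rows appear; 1 has NULL author.

SQL:
SELECT a.title, b.name AS author
FROM books a
LEFT JOIN authors b ON a.author_id = b.id

Result:
title           | author
----------------+-------
Midnight Sun    | Taylor
Empty Rooms     | NULL  
The Last Train  | Taylor
Northern Lights | King  


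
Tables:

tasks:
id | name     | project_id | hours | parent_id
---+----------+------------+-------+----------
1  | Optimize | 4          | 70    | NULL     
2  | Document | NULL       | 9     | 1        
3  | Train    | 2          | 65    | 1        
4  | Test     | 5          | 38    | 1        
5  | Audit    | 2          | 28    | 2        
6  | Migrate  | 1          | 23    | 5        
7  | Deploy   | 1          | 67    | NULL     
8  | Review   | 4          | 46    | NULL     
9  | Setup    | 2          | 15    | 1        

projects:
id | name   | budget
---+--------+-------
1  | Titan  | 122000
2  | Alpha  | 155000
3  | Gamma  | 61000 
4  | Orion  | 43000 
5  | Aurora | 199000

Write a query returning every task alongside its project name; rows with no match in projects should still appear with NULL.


LEFT JOIN keeps every row from tasks (the left table); where project_id has no match in projects, the project columns become NULL. Walk through each task:
  - task 1 (Optimize): project_id=4 -> matches Orion
  - task 2 (Document): project_id=NULL, no match -> kept with NULL
  - task 3 (Train): project_id=2 -> matches Alpha
  - task 4 (Test): project_id=5 -> matches Aurora
  - task 5 (Audit): project_id=2 -> matches Alpha
  - task 6 (Migrate): project_id=1 -> matches Titan
  - task 7 (Deploy): project_id=1 -> matches Titan
  - task 8 (Review): project_id=4 -> matches Orion
  - task 9 (Setup): project_id=2 -> matches Alpha
All 9 rows appear; 1 has NULL project.

SQL:
SELECT a.name, b.name AS project
FROM tasks a
LEFT JOIN projects b ON a.project_id = b.id

Result:
name     | project
---------+--------
Optimize | Orion  
Document | NULL   
Train    | Alpha  
Test     | Aurora 
Audit    | Alpha  
Migrate  | Titan  
Deploy   | Titan  
Review   | Orion  
Setup    | Alpha  


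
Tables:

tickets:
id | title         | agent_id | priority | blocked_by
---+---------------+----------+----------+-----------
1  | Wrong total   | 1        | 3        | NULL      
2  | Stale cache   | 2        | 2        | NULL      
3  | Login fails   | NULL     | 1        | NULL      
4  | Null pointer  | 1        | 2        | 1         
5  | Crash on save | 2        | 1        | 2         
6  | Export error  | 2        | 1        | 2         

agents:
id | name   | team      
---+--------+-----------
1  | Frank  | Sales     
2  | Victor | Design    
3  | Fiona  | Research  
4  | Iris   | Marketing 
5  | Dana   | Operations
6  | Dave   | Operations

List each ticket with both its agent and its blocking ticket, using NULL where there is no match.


Two LEFT JOINs from the same base table tickets: one to agents via agent_id, one to tickets itself via blocked_by. Both are LEFT so every ticket is preserved.
Match against agents:
  - ticket 1 (Wrong total): agent_id=1 -> matches Frank
  - ticket 2 (Stale cache): agent_id=2 -> matches Victor
  - ticket 3 (Login fails): agent_id=NULL, no match -> kept with NULL
  - ticket 4 (Null pointer): agent_id=1 -> matches Frank
  - ticket 5 (Crash on save): agent_id=2 -> matches Victor
  - ticket 6 (Export error): agent_id=2 -> matches Victor
Match against tickets (self):
  - ticket 1 (Wrong total): blocked_by=NULL -> NULL
  - ticket 2 (Stale cache): blocked_by=NULL -> NULL
  - ticket 3 (Login fails): blocked_by=NULL -> NULL
  - ticket 4 (Null pointer): blocked_by=1 -> Wrong total
  - ticket 5 (Crash on save): blocked_by=2 -> Stale cache
  - ticket 6 (Export error): blocked_by=2 -> Stale cache

SQL:
SELECT a.title, b.name AS agent, c.title AS blocked_by
FROM tickets a
LEFT JOIN agents b ON a.agent_id = b.id
LEFT JOIN tickets c ON a.blocked_by = c.id

Result:
title         | agent  | blocked_by 
--------------+--------+------------
Wrong total   | Frank  | NULL       
Stale cache   | Victor | NULL       
Login fails   | NULL   | NULL       
Null pointer  | Frank  | Wrong total
Crash on save | Victor | Stale cache
Export error  | Victor | Stale cache


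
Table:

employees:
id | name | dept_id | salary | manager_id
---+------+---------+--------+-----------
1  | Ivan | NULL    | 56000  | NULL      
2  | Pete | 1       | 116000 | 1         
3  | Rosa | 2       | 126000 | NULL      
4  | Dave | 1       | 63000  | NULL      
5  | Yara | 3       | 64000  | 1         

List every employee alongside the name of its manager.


This is a self-join: employees is joined to a second copy of itself, matching each row's manager_id to another row's id. Use LEFT JOIN so rows with manager_id=NULL are kept.
  - employee 1 (Ivan): manager_id=NULL -> NULL
  - employee 2 (Pete): manager_id=1 -> Ivan
  - employee 3 (Rosa): manager_id=NULL -> NULL
  - employee 4 (Dave): manager_id=NULL -> NULL
  - employee 5 (Yara): manager_id=1 -> Ivan

SQL:
SELECT a.name AS item, b.name AS manager
FROM employees a
LEFT JOIN employees b ON a.manager_id = b.id

Result:
item | manager
-----+--------
Ivan | NULL   
Pete | Ivan   
Rosa | NULL   
Dave | NULL   
Yara | Ivan   


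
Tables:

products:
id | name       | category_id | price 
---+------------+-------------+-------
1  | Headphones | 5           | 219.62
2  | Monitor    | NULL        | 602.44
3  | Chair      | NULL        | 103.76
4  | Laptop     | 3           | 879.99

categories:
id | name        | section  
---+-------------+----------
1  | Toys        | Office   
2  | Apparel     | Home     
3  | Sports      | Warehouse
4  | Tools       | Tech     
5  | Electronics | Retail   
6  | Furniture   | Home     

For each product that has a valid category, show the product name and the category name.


INNER JOIN keeps only products rows whose category_id matches an id in categories. Walk through each product:
  - product 1 (Headphones): category_id=5 -> matches Electronics
  - product 2 (Monitor): category_id=NULL, no match -> dropped
  - product 3 (Chair): category_id=NULL, no match -> dropped
  - product 4 (Laptop): category_id=3 -> matches Sports
So 2 of 4 rows are dropped.

SQL:
SELECT a.name, b.name AS category
FROM products a
INNER JOIN categories b ON a.category_id = b.id

Result:
name       | category   
-----------+------------
Headphones | Electronics
Laptop     | Sports     


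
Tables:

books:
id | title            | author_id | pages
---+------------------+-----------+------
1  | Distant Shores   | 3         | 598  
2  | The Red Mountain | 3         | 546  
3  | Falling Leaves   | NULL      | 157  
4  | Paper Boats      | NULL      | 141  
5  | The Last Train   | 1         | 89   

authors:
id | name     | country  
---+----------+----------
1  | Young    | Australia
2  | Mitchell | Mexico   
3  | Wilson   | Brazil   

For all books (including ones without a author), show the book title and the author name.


LEFT JOIN keeps every row from books (the left table); where author_id has no match in authors, the author columns become NULL. Walk through each book:
  - book 1 (Distant Shores): author_id=3 -> matches Wilson
  - book 2 (The Red Mountain): author_id=3 -> matches Wilson
  - book 3 (Falling Leaves): author_id=NULL, no match -> kept with NULL
  - book 4 (Paper Boats): author_id=NULL, no match -> kept with NULL
  - book 5 (The Last Train): author_id=1 -> matches Young
All 5 rows appear; 2 have NULL author.

SQL:
SELECT a.title, b.name AS author
FROM books a
LEFT JOIN authors b ON a.author_id = b.id

Result:
title            | author
-----------------+-------
Distant Shores   | Wilson
The Red Mountain | Wilson
Falling Leaves   | NULL  
Paper Boats      | NULL  
The Last Train   | Young 


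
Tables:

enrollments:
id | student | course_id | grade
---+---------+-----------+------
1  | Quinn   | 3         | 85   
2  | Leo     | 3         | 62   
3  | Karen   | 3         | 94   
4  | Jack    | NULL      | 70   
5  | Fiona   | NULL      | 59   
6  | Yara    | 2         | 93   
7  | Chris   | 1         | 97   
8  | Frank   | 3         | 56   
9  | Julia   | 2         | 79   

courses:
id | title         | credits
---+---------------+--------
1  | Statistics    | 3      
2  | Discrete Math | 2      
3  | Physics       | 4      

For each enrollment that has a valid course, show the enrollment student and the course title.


INNER JOIN keeps only enrollments rows whose course_id matches an id in courses. Walk through each enrollment:
  - enrollment 1 (Quinn): course_id=3 -> matches Physics
  - enrollment 2 (Leo): course_id=3 -> matches Physics
  - enrollment 3 (Karen): course_id=3 -> matches Physics
  - enrollment 4 (Jack): course_id=NULL, no match -> dropped
  - enrollment 5 (Fiona): course_id=NULL, no match -> dropped
  - enrollment 6 (Yara): course_id=2 -> matches Discrete Math
  - enrollment 7 (Chris): course_id=1 -> matches Statistics
  - enrollment 8 (Frank): course_id=3 -> matches Physics
  - enrollment 9 (Julia): course_id=2 -> matches Discrete Math
So 2 of 9 rows are dropped.

SQL:
SELECT a.student, b.title AS course
FROM enrollments a
INNER JOIN courses b ON a.course_id = b.id

Result:
student | course       
--------+--------------
Quinn   | Physics      
Leo     | Physics      
Karen   | Physics      
Yara    | Discrete Math
Chris   | Statistics   
Frank   | Physics      
Julia   | Discrete Math


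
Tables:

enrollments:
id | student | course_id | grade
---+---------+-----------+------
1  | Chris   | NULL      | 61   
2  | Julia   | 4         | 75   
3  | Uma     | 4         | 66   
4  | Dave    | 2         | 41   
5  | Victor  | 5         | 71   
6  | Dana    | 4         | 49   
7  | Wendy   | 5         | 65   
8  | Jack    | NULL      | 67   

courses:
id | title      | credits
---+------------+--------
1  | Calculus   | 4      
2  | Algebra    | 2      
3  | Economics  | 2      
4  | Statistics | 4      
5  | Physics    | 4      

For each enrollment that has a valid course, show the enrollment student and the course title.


INNER JOIN keeps only enrollments rows whose course_id matches an id in courses. Walk through each enrollment:
  - enrollment 1 (Chris): course_id=NULL, no match -> dropped
  - enrollment 2 (Julia): course_id=4 -> matches Statistics
  - enrollment 3 (Uma): course_id=4 -> matches Statistics
  - enrollment 4 (Dave): course_id=2 -> matches Algebra
  - enrollment 5 (Victor): course_id=5 -> matches Physics
  - enrollment 6 (Dana): course_id=4 -> matches Statistics
  - enrollment 7 (Wendy): course_id=5 -> matches Physics
  - enrollment 8 (Jack): course_id=NULL, no match -> dropped
So 2 of 8 rows are dropped.

SQL:
SELECT a.student, b.title AS course
FROM enrollments a
INNER JOIN courses b ON a.course_id = b.id

Result:
student | course    
--------+-----------
Julia   | Statistics
Uma     | Statistics
Dave    | Algebra   
Victor  | Physics   
Dana    | Statistics
Wendy   | Physics   


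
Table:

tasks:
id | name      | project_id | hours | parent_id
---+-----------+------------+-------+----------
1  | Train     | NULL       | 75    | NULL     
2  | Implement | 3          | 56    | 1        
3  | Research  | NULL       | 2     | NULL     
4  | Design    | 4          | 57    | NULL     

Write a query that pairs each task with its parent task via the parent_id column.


This is a self-join: tasks is joined to a second copy of itself, matching each row's parent_id to another row's id. Use LEFT JOIN so rows with parent_id=NULL are kept.
  - task 1 (Train): parent_id=NULL -> NULL
  - task 2 (Implement): parent_id=1 -> Train
  - task 3 (Research): parent_id=NULL -> NULL
  - task 4 (Design): parent_id=NULL -> NULL

SQL:
SELECT a.name AS item, b.name AS parent
FROM tasks a
LEFT JOIN tasks b ON a.parent_id = b.id

Result:
item      | parent
----------+-------
Train     | NULL  
Implement | Train 
Research  | NULL  
Design    | NULL  


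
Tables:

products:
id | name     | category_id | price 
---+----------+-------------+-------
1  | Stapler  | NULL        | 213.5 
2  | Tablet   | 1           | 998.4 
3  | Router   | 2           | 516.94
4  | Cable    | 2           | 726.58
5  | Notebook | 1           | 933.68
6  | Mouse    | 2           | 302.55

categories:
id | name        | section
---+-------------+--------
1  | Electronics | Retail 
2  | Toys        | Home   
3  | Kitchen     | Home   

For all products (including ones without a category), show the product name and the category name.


LEFT JOIN keeps every row from products (the left table); where category_id has no match in categories, the category columns become NULL. Walk through each product:
  - product 1 (Stapler): category_id=NULL, no match -> kept with NULL
  - product 2 (Tablet): category_id=1 -> matches Electronics
  - product 3 (Router): category_id=2 -> matches Toys
  - product 4 (Cable): category_id=2 -> matches Toys
  - product 5 (Notebook): category_id=1 -> matches Electronics
  - product 6 (Mouse): category_id=2 -> matches Toys
All 6 rows appear; 1 has NULL category.

SQL:
SELECT a.name, b.name AS category
FROM products a
LEFT JOIN categories b ON a.category_id = b.id

Result:
name     | category   
---------+------------
Stapler  | NULL       
Tablet   | Electronics
Router   | Toys       
Cable    | Toys       
Notebook | Electronics
Mouse    | Toys       


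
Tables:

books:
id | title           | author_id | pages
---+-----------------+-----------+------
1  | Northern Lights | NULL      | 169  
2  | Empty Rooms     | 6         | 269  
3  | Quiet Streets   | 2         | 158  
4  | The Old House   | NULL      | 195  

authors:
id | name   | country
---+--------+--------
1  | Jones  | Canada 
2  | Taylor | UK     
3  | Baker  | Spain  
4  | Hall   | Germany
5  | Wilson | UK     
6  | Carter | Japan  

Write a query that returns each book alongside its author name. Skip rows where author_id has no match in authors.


INNER JOIN keeps only books rows whose author_id matches an id in authors. Walk through each book:
  - book 1 (Northern Lights): author_id=NULL, no match -> dropped
  - book 2 (Empty Rooms): author_id=6 -> matches Carter
  - book 3 (Quiet Streets): author_id=2 -> matches Taylor
  - book 4 (The Old House): author_id=NULL, no match -> dropped
So 2 of 4 rows are dropped.

SQL:
SELECT a.title, b.name AS author
FROM books a
INNER JOIN authors b ON a.author_id = b.id

Result:
title         | author
--------------+-------
Empty Rooms   | Carter
Quiet Streets | Taylor


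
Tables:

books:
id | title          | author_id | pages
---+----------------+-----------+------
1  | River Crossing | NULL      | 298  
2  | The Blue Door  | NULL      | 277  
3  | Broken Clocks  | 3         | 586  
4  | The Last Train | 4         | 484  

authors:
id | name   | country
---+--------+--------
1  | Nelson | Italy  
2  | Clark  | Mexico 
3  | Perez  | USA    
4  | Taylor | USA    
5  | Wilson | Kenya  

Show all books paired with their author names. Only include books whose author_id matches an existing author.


INNER JOIN keeps only books rows whose author_id matches an id in authors. Walk through each book:
  - book 1 (River Crossing): author_id=NULL, no match -> dropped
  - book 2 (The Blue Door): author_id=NULL, no match -> dropped
  - book 3 (Broken Clocks): author_id=3 -> matches Perez
  - book 4 (The Last Train): author_id=4 -> matches Taylor
So 2 of 4 rows are dropped.

SQL:
SELECT a.title, b.name AS author
FROM books a
INNER JOIN authors b ON a.author_id = b.id

Result:
title          | author
---------------+-------
Broken Clocks  | Perez 
The Last Train | Taylor


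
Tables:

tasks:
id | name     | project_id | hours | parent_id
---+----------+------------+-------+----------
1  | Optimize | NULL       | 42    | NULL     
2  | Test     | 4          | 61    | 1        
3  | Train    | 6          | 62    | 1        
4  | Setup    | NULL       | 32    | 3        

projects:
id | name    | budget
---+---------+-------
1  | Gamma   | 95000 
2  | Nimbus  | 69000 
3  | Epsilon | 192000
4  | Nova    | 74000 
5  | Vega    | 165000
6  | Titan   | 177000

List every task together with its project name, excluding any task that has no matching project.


INNER JOIN keeps only tasks rows whose project_id matches an id in projects. Walk through each task:
  - task 1 (Optimize): project_id=NULL, no match -> dropped
  - task 2 (Test): project_id=4 -> matches Nova
  - task 3 (Train): project_id=6 -> matches Titan
  - task 4 (Setup): project_id=NULL, no match -> dropped
So 2 of 4 rows are dropped.

SQL:
SELECT a.name, b.name AS project
FROM tasks a
INNER JOIN projects b ON a.project_id = b.id

Result:
name  | project
------+--------
Test  | Nova   
Train | Titan  
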